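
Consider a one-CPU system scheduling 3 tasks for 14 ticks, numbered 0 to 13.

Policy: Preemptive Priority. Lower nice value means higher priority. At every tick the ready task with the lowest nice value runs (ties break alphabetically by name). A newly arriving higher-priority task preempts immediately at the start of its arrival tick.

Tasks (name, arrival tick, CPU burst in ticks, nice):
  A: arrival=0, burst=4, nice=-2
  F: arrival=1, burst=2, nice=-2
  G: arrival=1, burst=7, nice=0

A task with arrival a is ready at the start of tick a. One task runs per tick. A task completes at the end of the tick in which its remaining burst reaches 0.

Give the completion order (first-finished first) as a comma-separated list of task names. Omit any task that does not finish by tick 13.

t=0: ready={A} → run A
t=1: ready={A,F,G} → run A
t=2: ready={A,F,G} → run A
t=3: ready={A,F,G} → run A
t=4: ready={F,G} → run F
t=5: ready={F,G} → run F
t=6: ready={G} → run G
t=7: ready={G} → run G
t=8: ready={G} → run G
t=9: ready={G} → run G
t=10: ready={G} → run G
t=11: ready={G} → run G
t=12: ready={G} → run G
t=13: (idle)

completion order = A, F, G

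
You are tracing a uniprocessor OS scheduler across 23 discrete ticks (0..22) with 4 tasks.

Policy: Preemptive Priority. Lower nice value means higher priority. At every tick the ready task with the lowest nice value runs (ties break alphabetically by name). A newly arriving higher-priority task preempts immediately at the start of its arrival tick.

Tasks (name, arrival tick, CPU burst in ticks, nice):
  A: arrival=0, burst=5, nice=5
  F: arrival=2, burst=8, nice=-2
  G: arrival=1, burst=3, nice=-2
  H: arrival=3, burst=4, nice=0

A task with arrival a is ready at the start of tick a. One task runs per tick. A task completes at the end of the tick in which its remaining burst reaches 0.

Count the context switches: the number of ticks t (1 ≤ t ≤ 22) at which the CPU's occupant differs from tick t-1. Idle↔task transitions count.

context switches = 6

t=0: ready={A} → run A
t=1: ready={A,G} → run G
t=2: ready={A,F,G} → run F
t=3: ready={A,F,G,H} → run F
t=4: ready={A,F,G,H} → run F
t=5: ready={A,F,G,H} → run F
t=6: ready={A,F,G,H} → run F
t=7: ready={A,F,G,H} → run F
t=8: ready={A,F,G,H} → run F
t=9: ready={A,F,G,H} → run F
t=10: ready={A,G,H} → run G
t=11: ready={A,G,H} → run G
t=12: ready={A,H} → run H
t=13: ready={A,H} → run H
t=14: ready={A,H} → run H
t=15: ready={A,H} → run H
t=16: ready={A} → run A
t=17: ready={A} → run A
t=18: ready={A} → run A
t=19: ready={A} → run A
t=20: (idle)
t=21: (idle)
t=22: (idle)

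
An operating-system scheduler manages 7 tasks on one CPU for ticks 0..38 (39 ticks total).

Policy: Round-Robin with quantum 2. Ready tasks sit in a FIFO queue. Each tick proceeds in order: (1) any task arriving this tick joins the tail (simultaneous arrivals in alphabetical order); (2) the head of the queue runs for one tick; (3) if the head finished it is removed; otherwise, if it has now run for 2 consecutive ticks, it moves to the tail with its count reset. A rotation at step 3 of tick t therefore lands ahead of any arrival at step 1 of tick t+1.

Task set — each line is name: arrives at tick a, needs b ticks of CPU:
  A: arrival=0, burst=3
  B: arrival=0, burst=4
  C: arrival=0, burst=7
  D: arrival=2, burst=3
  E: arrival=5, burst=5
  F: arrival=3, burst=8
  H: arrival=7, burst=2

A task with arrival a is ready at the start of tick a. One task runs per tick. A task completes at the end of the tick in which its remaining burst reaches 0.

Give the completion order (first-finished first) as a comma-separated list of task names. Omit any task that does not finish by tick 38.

t=0: queue=[A,B,C] q_used=0 → run A
t=1: queue=[A,B,C] q_used=1 → run A
t=2: queue=[B,C,A,D] q_used=0 → run B
t=3: queue=[B,C,A,D,F] q_used=1 → run B
t=4: queue=[C,A,D,F,B] q_used=0 → run C
t=5: queue=[C,A,D,F,B,E] q_used=1 → run C
t=6: queue=[A,D,F,B,E,C] q_used=0 → run A
t=7: queue=[D,F,B,E,C,H] q_used=0 → run D
t=8: queue=[D,F,B,E,C,H] q_used=1 → run D
t=9: queue=[F,B,E,C,H,D] q_used=0 → run F
t=10: queue=[F,B,E,C,H,D] q_used=1 → run F
t=11: queue=[B,E,C,H,D,F] q_used=0 → run B
t=12: queue=[B,E,C,H,D,F] q_used=1 → run B
t=13: queue=[E,C,H,D,F] q_used=0 → run E
t=14: queue=[E,C,H,D,F] q_used=1 → run E
t=15: queue=[C,H,D,F,E] q_used=0 → run C
t=16: queue=[C,H,D,F,E] q_used=1 → run C
t=17: queue=[H,D,F,E,C] q_used=0 → run H
t=18: queue=[H,D,F,E,C] q_used=1 → run H
t=19: queue=[D,F,E,C] q_used=0 → run D
t=20: queue=[F,E,C] q_used=0 → run F
t=21: queue=[F,E,C] q_used=1 → run F
t=22: queue=[E,C,F] q_used=0 → run E
t=23: queue=[E,C,F] q_used=1 → run E
t=24: queue=[C,F,E] q_used=0 → run C
t=25: queue=[C,F,E] q_used=1 → run C
t=26: queue=[F,E,C] q_used=0 → run F
t=27: queue=[F,E,C] q_used=1 → run F
t=28: queue=[E,C,F] q_used=0 → run E
t=29: queue=[C,F] q_used=0 → run C
t=30: queue=[F] q_used=0 → run F
t=31: queue=[F] q_used=1 → run F
t=32: (idle)
t=33: (idle)
t=34: (idle)
t=35: (idle)
t=36: (idle)
t=37: (idle)
t=38: (idle)

completion order = A, B, H, D, E, C, F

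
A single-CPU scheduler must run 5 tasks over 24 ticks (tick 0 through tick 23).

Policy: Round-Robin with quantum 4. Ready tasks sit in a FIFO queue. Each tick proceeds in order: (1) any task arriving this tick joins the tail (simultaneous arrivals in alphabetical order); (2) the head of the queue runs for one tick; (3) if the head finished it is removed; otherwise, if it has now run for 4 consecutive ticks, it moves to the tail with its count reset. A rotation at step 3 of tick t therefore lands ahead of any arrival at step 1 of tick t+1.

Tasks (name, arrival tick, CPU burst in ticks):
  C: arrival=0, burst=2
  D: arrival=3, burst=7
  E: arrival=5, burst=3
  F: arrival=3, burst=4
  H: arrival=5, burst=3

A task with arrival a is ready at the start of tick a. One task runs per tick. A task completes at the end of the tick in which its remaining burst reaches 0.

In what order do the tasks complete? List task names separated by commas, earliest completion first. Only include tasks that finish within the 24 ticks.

completion order = C, F, E, H, D

t=0: queue=[C] q_used=0 → run C
t=1: queue=[C] q_used=1 → run C
t=2: (idle)
t=3: queue=[D,F] q_used=0 → run D
t=4: queue=[D,F] q_used=1 → run D
t=5: queue=[D,F,E,H] q_used=2 → run D
t=6: queue=[D,F,E,H] q_used=3 → run D
t=7: queue=[F,E,H,D] q_used=0 → run F
t=8: queue=[F,E,H,D] q_used=1 → run F
t=9: queue=[F,E,H,D] q_used=2 → run F
t=10: queue=[F,E,H,D] q_used=3 → run F
t=11: queue=[E,H,D] q_used=0 → run E
t=12: queue=[E,H,D] q_used=1 → run E
t=13: queue=[E,H,D] q_used=2 → run E
t=14: queue=[H,D] q_used=0 → run H
t=15: queue=[H,D] q_used=1 → run H
t=16: queue=[H,D] q_used=2 → run H
t=17: queue=[D] q_used=0 → run D
t=18: queue=[D] q_used=1 → run D
t=19: queue=[D] q_used=2 → run D
t=20: (idle)
t=21: (idle)
t=22: (idle)
t=23: (idle)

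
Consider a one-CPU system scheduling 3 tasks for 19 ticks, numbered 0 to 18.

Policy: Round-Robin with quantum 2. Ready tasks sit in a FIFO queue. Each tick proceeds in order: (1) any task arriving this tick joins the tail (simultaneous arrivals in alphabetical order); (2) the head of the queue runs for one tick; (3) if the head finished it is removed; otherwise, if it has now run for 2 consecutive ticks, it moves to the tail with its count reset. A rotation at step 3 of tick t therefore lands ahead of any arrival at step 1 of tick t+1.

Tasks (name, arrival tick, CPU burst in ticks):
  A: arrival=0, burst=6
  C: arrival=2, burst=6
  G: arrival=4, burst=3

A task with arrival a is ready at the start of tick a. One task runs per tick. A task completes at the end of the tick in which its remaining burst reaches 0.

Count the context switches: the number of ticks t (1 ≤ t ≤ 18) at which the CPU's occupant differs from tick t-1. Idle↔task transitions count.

context switches = 7

t=0: queue=[A] q_used=0 → run A
t=1: queue=[A] q_used=1 → run A
t=2: queue=[A,C] q_used=0 → run A
t=3: queue=[A,C] q_used=1 → run A
t=4: queue=[C,A,G] q_used=0 → run C
t=5: queue=[C,A,G] q_used=1 → run C
t=6: queue=[A,G,C] q_used=0 → run A
t=7: queue=[A,G,C] q_used=1 → run A
t=8: queue=[G,C] q_used=0 → run G
t=9: queue=[G,C] q_used=1 → run G
t=10: queue=[C,G] q_used=0 → run C
t=11: queue=[C,G] q_used=1 → run C
t=12: queue=[G,C] q_used=0 → run G
t=13: queue=[C] q_used=0 → run C
t=14: queue=[C] q_used=1 → run C
t=15: (idle)
t=16: (idle)
t=17: (idle)
t=18: (idle)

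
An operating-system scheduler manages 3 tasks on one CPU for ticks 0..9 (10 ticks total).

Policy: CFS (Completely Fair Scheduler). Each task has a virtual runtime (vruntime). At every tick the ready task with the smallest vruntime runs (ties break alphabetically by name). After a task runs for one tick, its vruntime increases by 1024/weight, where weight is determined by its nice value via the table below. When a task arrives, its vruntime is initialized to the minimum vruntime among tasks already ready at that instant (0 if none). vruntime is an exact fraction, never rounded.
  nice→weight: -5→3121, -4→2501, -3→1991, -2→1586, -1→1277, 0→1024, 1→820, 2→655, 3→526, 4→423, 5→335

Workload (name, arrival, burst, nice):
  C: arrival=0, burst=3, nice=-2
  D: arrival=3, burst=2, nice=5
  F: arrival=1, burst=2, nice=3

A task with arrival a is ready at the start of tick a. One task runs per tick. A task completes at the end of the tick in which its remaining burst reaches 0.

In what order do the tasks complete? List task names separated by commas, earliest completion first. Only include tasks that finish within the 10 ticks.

completion order = C, F, D

t=0: vr[C=0] → run C
t=1: vr[C=512/793 F=512/793] → run C
t=2: vr[C=1024/793 F=512/793] → run F
t=3: vr[C=1024/793 D=1024/793 F=540672/208559] → run C
t=4: vr[D=1024/793 F=540672/208559] → run D
t=5: vr[D=1155072/265655 F=540672/208559] → run F
t=6: vr[D=1155072/265655] → run D
t=7: (idle)
t=8: (idle)
t=9: (idle)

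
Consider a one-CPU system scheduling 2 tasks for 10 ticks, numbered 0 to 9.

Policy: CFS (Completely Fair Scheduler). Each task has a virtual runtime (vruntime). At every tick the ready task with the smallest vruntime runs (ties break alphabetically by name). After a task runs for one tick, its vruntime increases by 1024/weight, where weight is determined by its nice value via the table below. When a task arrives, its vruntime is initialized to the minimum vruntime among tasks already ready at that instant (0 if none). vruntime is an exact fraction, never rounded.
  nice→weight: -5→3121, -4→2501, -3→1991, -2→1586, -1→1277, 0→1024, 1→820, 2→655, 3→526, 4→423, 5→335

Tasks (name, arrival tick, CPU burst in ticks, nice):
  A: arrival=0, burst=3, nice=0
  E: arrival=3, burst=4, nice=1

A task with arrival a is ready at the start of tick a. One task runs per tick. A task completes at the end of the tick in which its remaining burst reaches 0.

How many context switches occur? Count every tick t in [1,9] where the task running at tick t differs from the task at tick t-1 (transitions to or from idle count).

context switches = 2

t=0: vr[A=0] → run A
t=1: vr[A=1] → run A
t=2: vr[A=2] → run A
t=3: vr[E=0] → run E
t=4: vr[E=256/205] → run E
t=5: vr[E=512/205] → run E
t=6: vr[E=768/205] → run E
t=7: (idle)
t=8: (idle)
t=9: (idle)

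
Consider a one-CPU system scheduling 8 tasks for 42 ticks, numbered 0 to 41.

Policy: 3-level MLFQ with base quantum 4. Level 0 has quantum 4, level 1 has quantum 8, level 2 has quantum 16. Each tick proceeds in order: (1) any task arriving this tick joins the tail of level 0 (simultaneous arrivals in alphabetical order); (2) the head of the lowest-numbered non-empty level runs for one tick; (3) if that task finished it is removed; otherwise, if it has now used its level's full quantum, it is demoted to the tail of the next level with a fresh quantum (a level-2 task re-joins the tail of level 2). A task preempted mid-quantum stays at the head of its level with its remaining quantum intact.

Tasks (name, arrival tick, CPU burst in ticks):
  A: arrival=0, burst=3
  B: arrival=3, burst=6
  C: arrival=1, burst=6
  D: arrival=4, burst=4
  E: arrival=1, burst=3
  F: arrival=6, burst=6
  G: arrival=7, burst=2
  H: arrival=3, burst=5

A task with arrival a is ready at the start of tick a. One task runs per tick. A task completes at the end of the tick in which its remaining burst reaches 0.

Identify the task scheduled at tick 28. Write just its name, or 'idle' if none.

t=0: L0/L1/L2 = A/-/- → run A
t=1: L0/L1/L2 = ACE/-/- → run A
t=2: L0/L1/L2 = ACE/-/- → run A
t=3: L0/L1/L2 = CEBH/-/- → run C
t=4: L0/L1/L2 = CEBHD/-/- → run C
t=5: L0/L1/L2 = CEBHD/-/- → run C
t=6: L0/L1/L2 = CEBHDF/-/- → run C
t=7: L0/L1/L2 = EBHDFG/C/- → run E
t=8: L0/L1/L2 = EBHDFG/C/- → run E
t=9: L0/L1/L2 = EBHDFG/C/- → run E
t=10: L0/L1/L2 = BHDFG/C/- → run B
t=11: L0/L1/L2 = BHDFG/C/- → run B
t=12: L0/L1/L2 = BHDFG/C/- → run B
t=13: L0/L1/L2 = BHDFG/C/- → run B
t=14: L0/L1/L2 = HDFG/CB/- → run H
t=15: L0/L1/L2 = HDFG/CB/- → run H
t=16: L0/L1/L2 = HDFG/CB/- → run H
t=17: L0/L1/L2 = HDFG/CB/- → run H
t=18: L0/L1/L2 = DFG/CBH/- → run D
t=19: L0/L1/L2 = DFG/CBH/- → run D
t=20: L0/L1/L2 = DFG/CBH/- → run D
t=21: L0/L1/L2 = DFG/CBH/- → run D
t=22: L0/L1/L2 = FG/CBH/- → run F
t=23: L0/L1/L2 = FG/CBH/- → run F
t=24: L0/L1/L2 = FG/CBH/- → run F
t=25: L0/L1/L2 = FG/CBH/- → run F
t=26: L0/L1/L2 = G/CBHF/- → run G
t=27: L0/L1/L2 = G/CBHF/- → run G
t=28: L0/L1/L2 = -/CBHF/- → run C
t=29: L0/L1/L2 = -/CBHF/- → run C
t=30: L0/L1/L2 = -/BHF/- → run B
t=31: L0/L1/L2 = -/BHF/- → run B
t=32: L0/L1/L2 = -/HF/- → run H
t=33: L0/L1/L2 = -/F/- → run F
t=34: L0/L1/L2 = -/F/- → run F
t=35: (idle)
t=36: (idle)
t=37: (idle)
t=38: (idle)
t=39: (idle)
t=40: (idle)
t=41: (idle)

running at tick 28 = C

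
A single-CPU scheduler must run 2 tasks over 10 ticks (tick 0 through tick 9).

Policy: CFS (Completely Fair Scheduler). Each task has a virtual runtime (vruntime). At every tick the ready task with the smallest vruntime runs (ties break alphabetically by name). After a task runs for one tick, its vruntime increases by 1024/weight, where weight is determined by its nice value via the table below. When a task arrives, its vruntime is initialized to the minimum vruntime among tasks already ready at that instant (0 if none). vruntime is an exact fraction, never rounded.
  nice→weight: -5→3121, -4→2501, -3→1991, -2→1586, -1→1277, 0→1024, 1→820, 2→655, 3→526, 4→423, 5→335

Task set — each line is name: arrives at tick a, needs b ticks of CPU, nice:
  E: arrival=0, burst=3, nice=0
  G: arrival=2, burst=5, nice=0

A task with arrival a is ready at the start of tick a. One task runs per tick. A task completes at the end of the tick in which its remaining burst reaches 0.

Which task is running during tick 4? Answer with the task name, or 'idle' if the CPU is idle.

t=0: vr[E=0] → run E
t=1: vr[E=1] → run E
t=2: vr[E=2 G=2] → run E
t=3: vr[G=2] → run G
t=4: vr[G=3] → run G
t=5: vr[G=4] → run G
t=6: vr[G=5] → run G
t=7: vr[G=6] → run G
t=8: (idle)
t=9: (idle)

running at tick 4 = G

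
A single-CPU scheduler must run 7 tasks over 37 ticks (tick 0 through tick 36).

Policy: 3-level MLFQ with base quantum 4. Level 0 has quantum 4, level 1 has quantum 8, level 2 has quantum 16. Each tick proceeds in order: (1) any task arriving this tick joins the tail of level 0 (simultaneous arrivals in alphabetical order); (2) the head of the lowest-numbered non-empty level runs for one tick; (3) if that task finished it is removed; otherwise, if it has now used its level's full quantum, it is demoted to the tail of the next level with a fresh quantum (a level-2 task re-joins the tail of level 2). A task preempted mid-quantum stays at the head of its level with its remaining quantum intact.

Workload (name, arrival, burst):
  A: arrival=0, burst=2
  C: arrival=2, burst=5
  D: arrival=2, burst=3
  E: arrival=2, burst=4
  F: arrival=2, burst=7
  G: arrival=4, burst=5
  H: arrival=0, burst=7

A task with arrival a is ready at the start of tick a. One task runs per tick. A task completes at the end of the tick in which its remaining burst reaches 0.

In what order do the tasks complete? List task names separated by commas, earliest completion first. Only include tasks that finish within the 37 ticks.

completion order = A, D, E, H, C, F, G

t=0: L0/L1/L2 = AH/-/- → run A
t=1: L0/L1/L2 = AH/-/- → run A
t=2: L0/L1/L2 = HCDEF/-/- → run H
t=3: L0/L1/L2 = HCDEF/-/- → run H
t=4: L0/L1/L2 = HCDEFG/-/- → run H
t=5: L0/L1/L2 = HCDEFG/-/- → run H
t=6: L0/L1/L2 = CDEFG/H/- → run C
t=7: L0/L1/L2 = CDEFG/H/- → run C
t=8: L0/L1/L2 = CDEFG/H/- → run C
t=9: L0/L1/L2 = CDEFG/H/- → run C
t=10: L0/L1/L2 = DEFG/HC/- → run D
t=11: L0/L1/L2 = DEFG/HC/- → run D
t=12: L0/L1/L2 = DEFG/HC/- → run D
t=13: L0/L1/L2 = EFG/HC/- → run E
t=14: L0/L1/L2 = EFG/HC/- → run E
t=15: L0/L1/L2 = EFG/HC/- → run E
t=16: L0/L1/L2 = EFG/HC/- → run E
t=17: L0/L1/L2 = FG/HC/- → run F
t=18: L0/L1/L2 = FG/HC/- → run F
t=19: L0/L1/L2 = FG/HC/- → run F
t=20: L0/L1/L2 = FG/HC/- → run F
t=21: L0/L1/L2 = G/HCF/- → run G
t=22: L0/L1/L2 = G/HCF/- → run G
t=23: L0/L1/L2 = G/HCF/- → run G
t=24: L0/L1/L2 = G/HCF/- → run G
t=25: L0/L1/L2 = -/HCFG/- → run H
t=26: L0/L1/L2 = -/HCFG/- → run H
t=27: L0/L1/L2 = -/HCFG/- → run H
t=28: L0/L1/L2 = -/CFG/- → run C
t=29: L0/L1/L2 = -/FG/- → run F
t=30: L0/L1/L2 = -/FG/- → run F
t=31: L0/L1/L2 = -/FG/- → run F
t=32: L0/L1/L2 = -/G/- → run G
t=33: (idle)
t=34: (idle)
t=35: (idle)
t=36: (idle)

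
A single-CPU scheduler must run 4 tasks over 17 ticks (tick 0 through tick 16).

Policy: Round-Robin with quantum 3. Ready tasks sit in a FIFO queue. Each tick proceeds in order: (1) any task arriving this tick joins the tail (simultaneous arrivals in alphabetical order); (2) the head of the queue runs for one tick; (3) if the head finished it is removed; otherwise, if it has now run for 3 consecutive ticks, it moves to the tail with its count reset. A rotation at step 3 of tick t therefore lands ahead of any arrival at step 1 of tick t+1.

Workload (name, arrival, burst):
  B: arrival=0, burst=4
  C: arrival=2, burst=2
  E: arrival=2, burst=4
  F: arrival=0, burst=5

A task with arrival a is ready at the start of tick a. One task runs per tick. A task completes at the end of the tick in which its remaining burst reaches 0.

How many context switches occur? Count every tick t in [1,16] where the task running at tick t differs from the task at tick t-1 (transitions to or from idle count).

t=0: queue=[B,F] q_used=0 → run B
t=1: queue=[B,F] q_used=1 → run B
t=2: queue=[B,F,C,E] q_used=2 → run B
t=3: queue=[F,C,E,B] q_used=0 → run F
t=4: queue=[F,C,E,B] q_used=1 → run F
t=5: queue=[F,C,E,B] q_used=2 → run F
t=6: queue=[C,E,B,F] q_used=0 → run C
t=7: queue=[C,E,B,F] q_used=1 → run C
t=8: queue=[E,B,F] q_used=0 → run E
t=9: queue=[E,B,F] q_used=1 → run E
t=10: queue=[E,B,F] q_used=2 → run E
t=11: queue=[B,F,E] q_used=0 → run B
t=12: queue=[F,E] q_used=0 → run F
t=13: queue=[F,E] q_used=1 → run F
t=14: queue=[E] q_used=0 → run E
t=15: (idle)
t=16: (idle)

context switches = 7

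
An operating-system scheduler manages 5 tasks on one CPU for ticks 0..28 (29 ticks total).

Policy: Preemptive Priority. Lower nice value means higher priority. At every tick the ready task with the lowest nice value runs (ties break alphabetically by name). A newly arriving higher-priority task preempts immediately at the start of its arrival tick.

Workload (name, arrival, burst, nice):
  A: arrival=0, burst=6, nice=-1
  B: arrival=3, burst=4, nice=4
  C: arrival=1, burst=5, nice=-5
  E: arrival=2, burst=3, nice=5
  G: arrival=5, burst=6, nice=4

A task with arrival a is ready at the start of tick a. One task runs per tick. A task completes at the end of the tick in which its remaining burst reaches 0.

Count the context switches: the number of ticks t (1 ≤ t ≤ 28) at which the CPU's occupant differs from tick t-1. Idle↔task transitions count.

t=0: ready={A} → run A
t=1: ready={A,C} → run C
t=2: ready={A,C,E} → run C
t=3: ready={A,B,C,E} → run C
t=4: ready={A,B,C,E} → run C
t=5: ready={A,B,C,E,G} → run C
t=6: ready={A,B,E,G} → run A
t=7: ready={A,B,E,G} → run A
t=8: ready={A,B,E,G} → run A
t=9: ready={A,B,E,G} → run A
t=10: ready={A,B,E,G} → run A
t=11: ready={B,E,G} → run B
t=12: ready={B,E,G} → run B
t=13: ready={B,E,G} → run B
t=14: ready={B,E,G} → run B
t=15: ready={E,G} → run G
t=16: ready={E,G} → run G
t=17: ready={E,G} → run G
t=18: ready={E,G} → run G
t=19: ready={E,G} → run G
t=20: ready={E,G} → run G
t=21: ready={E} → run E
t=22: ready={E} → run E
t=23: ready={E} → run E
t=24: (idle)
t=25: (idle)
t=26: (idle)
t=27: (idle)
t=28: (idle)

context switches = 6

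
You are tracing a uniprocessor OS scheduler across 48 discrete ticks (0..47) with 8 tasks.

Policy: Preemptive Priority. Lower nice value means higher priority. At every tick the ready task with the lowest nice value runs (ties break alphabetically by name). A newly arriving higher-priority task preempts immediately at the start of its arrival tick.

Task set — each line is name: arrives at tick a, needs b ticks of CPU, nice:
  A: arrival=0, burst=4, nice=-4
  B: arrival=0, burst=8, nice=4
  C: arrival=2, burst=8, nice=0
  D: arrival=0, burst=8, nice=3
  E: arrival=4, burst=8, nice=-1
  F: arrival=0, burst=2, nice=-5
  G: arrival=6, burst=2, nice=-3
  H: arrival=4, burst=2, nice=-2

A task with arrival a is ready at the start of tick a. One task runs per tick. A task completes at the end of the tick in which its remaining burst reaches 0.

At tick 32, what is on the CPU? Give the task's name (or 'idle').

running at tick 32 = D

t=0: ready={A,B,D,F} → run F
t=1: ready={A,B,D,F} → run F
t=2: ready={A,B,C,D} → run A
t=3: ready={A,B,C,D} → run A
t=4: ready={A,B,C,D,E,H} → run A
t=5: ready={A,B,C,D,E,H} → run A
t=6: ready={B,C,D,E,G,H} → run G
t=7: ready={B,C,D,E,G,H} → run G
t=8: ready={B,C,D,E,H} → run H
t=9: ready={B,C,D,E,H} → run H
t=10: ready={B,C,D,E} → run E
t=11: ready={B,C,D,E} → run E
t=12: ready={B,C,D,E} → run E
t=13: ready={B,C,D,E} → run E
t=14: ready={B,C,D,E} → run E
t=15: ready={B,C,D,E} → run E
t=16: ready={B,C,D,E} → run E
t=17: ready={B,C,D,E} → run E
t=18: ready={B,C,D} → run C
t=19: ready={B,C,D} → run C
t=20: ready={B,C,D} → run C
t=21: ready={B,C,D} → run C
t=22: ready={B,C,D} → run C
t=23: ready={B,C,D} → run C
t=24: ready={B,C,D} → run C
t=25: ready={B,C,D} → run C
t=26: ready={B,D} → run D
t=27: ready={B,D} → run D
t=28: ready={B,D} → run D
t=29: ready={B,D} → run D
t=30: ready={B,D} → run D
t=31: ready={B,D} → run D
t=32: ready={B,D} → run D
t=33: ready={B,D} → run D
t=34: ready={B} → run B
t=35: ready={B} → run B
t=36: ready={B} → run B
t=37: ready={B} → run B
t=38: ready={B} → run B
t=39: ready={B} → run B
t=40: ready={B} → run B
t=41: ready={B} → run B
t=42: (idle)
t=43: (idle)
t=44: (idle)
t=45: (idle)
t=46: (idle)
t=47: (idle)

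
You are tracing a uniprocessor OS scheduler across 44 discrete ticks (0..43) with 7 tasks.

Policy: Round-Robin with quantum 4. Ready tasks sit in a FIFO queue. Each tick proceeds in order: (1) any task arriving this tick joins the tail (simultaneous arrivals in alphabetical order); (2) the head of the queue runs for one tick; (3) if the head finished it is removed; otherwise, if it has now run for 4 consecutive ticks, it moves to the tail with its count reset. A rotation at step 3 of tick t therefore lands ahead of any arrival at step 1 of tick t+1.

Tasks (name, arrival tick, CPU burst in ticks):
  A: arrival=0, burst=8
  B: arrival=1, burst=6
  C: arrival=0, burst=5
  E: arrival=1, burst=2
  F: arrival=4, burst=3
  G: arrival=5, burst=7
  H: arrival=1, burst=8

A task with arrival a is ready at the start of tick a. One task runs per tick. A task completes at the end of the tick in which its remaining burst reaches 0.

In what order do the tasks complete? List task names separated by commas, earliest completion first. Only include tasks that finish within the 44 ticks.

completion order = E, A, F, C, B, H, G

t=0: queue=[A,C] q_used=0 → run A
t=1: queue=[A,C,B,E,H] q_used=1 → run A
t=2: queue=[A,C,B,E,H] q_used=2 → run A
t=3: queue=[A,C,B,E,H] q_used=3 → run A
t=4: queue=[C,B,E,H,A,F] q_used=0 → run C
t=5: queue=[C,B,E,H,A,F,G] q_used=1 → run C
t=6: queue=[C,B,E,H,A,F,G] q_used=2 → run C
t=7: queue=[C,B,E,H,A,F,G] q_used=3 → run C
t=8: queue=[B,E,H,A,F,G,C] q_used=0 → run B
t=9: queue=[B,E,H,A,F,G,C] q_used=1 → run B
t=10: queue=[B,E,H,A,F,G,C] q_used=2 → run B
t=11: queue=[B,E,H,A,F,G,C] q_used=3 → run B
t=12: queue=[E,H,A,F,G,C,B] q_used=0 → run E
t=13: queue=[E,H,A,F,G,C,B] q_used=1 → run E
t=14: queue=[H,A,F,G,C,B] q_used=0 → run H
t=15: queue=[H,A,F,G,C,B] q_used=1 → run H
t=16: queue=[H,A,F,G,C,B] q_used=2 → run H
t=17: queue=[H,A,F,G,C,B] q_used=3 → run H
t=18: queue=[A,F,G,C,B,H] q_used=0 → run A
t=19: queue=[A,F,G,C,B,H] q_used=1 → run A
t=20: queue=[A,F,G,C,B,H] q_used=2 → run A
t=21: queue=[A,F,G,C,B,H] q_used=3 → run A
t=22: queue=[F,G,C,B,H] q_used=0 → run F
t=23: queue=[F,G,C,B,H] q_used=1 → run F
t=24: queue=[F,G,C,B,H] q_used=2 → run F
t=25: queue=[G,C,B,H] q_used=0 → run G
t=26: queue=[G,C,B,H] q_used=1 → run G
t=27: queue=[G,C,B,H] q_used=2 → run G
t=28: queue=[G,C,B,H] q_used=3 → run G
t=29: queue=[C,B,H,G] q_used=0 → run C
t=30: queue=[B,H,G] q_used=0 → run B
t=31: queue=[B,H,G] q_used=1 → run B
t=32: queue=[H,G] q_used=0 → run H
t=33: queue=[H,G] q_used=1 → run H
t=34: queue=[H,G] q_used=2 → run H
t=35: queue=[H,G] q_used=3 → run H
t=36: queue=[G] q_used=0 → run G
t=37: queue=[G] q_used=1 → run G
t=38: queue=[G] q_used=2 → run G
t=39: (idle)
t=40: (idle)
t=41: (idle)
t=42: (idle)
t=43: (idle)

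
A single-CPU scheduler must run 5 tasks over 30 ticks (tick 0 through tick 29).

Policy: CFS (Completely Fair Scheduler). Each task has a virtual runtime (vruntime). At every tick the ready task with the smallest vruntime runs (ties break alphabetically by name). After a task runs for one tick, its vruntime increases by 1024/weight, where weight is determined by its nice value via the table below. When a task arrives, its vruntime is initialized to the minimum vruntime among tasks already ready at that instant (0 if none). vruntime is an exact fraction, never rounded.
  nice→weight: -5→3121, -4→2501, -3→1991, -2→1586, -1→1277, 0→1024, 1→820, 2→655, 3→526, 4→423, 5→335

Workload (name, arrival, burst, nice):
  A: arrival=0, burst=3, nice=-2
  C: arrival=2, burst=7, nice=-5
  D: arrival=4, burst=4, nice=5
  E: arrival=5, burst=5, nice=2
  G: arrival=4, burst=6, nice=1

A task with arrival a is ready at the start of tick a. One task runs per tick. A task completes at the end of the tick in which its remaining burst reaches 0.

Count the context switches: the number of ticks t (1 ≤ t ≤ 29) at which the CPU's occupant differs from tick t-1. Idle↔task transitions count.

context switches = 20

t=0: vr[A=0] → run A
t=1: vr[A=512/793] → run A
t=2: vr[A=1024/793 C=1024/793] → run A
t=3: vr[C=1024/793] → run C
t=4: vr[C=4007936/2474953 D=4007936/2474953 G=4007936/2474953] → run C
t=5: vr[C=4819968/2474953 D=4007936/2474953 E=4007936/2474953 G=4007936/2474953] → run D
t=6: vr[C=4819968/2474953 D=3877010432/829109255 E=4007936/2474953 G=4007936/2474953] → run E
t=7: vr[C=4819968/2474953 D=3877010432/829109255 E=5159549952/1621094215 G=4007936/2474953] → run G
t=8: vr[C=4819968/2474953 D=3877010432/829109255 E=5159549952/1621094215 G=1455214848/507365365] → run C
t=9: vr[C=5632000/2474953 D=3877010432/829109255 E=5159549952/1621094215 G=1455214848/507365365] → run C
t=10: vr[C=6444032/2474953 D=3877010432/829109255 E=5159549952/1621094215 G=1455214848/507365365] → run C
t=11: vr[C=7256064/2474953 D=3877010432/829109255 E=5159549952/1621094215 G=1455214848/507365365] → run G
t=12: vr[C=7256064/2474953 D=3877010432/829109255 E=5159549952/1621094215 G=2088802816/507365365] → run C
t=13: vr[C=8068096/2474953 D=3877010432/829109255 E=5159549952/1621094215 G=2088802816/507365365] → run E
t=14: vr[C=8068096/2474953 D=3877010432/829109255 E=7693901824/1621094215 G=2088802816/507365365] → run C
t=15: vr[D=3877010432/829109255 E=7693901824/1621094215 G=2088802816/507365365] → run G
t=16: vr[D=3877010432/829109255 E=7693901824/1621094215 G=2722390784/507365365] → run D
t=17: vr[D=6411362304/829109255 E=7693901824/1621094215 G=2722390784/507365365] → run E
t=18: vr[D=6411362304/829109255 E=10228253696/1621094215 G=2722390784/507365365] → run G
t=19: vr[D=6411362304/829109255 E=10228253696/1621094215 G=3355978752/507365365] → run E
t=20: vr[D=6411362304/829109255 E=12762605568/1621094215 G=3355978752/507365365] → run G
t=21: vr[D=6411362304/829109255 E=12762605568/1621094215 G=797913344/101473073] → run D
t=22: vr[D=8945714176/829109255 E=12762605568/1621094215 G=797913344/101473073] → run G
t=23: vr[D=8945714176/829109255 E=12762605568/1621094215] → run E
t=24: vr[D=8945714176/829109255] → run D
t=25: (idle)
t=26: (idle)
t=27: (idle)
t=28: (idle)
t=29: (idle)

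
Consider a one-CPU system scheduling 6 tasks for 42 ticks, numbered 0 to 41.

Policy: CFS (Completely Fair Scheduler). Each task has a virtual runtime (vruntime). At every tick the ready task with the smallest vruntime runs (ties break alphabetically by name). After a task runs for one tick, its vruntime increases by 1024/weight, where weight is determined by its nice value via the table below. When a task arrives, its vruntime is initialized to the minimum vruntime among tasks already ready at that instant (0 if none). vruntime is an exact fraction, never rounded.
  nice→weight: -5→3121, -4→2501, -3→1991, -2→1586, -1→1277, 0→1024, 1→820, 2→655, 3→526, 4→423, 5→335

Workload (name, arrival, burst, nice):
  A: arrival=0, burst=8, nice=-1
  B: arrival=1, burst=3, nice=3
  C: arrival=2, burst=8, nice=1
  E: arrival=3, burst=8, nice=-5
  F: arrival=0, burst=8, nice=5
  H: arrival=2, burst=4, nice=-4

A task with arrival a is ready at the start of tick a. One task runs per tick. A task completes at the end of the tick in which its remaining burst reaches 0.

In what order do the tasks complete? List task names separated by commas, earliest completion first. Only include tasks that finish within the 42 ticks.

completion order = H, E, B, A, C, F

t=0: vr[A=0 F=0] → run A
t=1: vr[A=1024/1277 B=0 F=0] → run B
t=2: vr[A=1024/1277 B=512/263 C=0 F=0 H=0] → run C
t=3: vr[A=1024/1277 B=512/263 C=256/205 E=0 F=0 H=0] → run E
t=4: vr[A=1024/1277 B=512/263 C=256/205 E=1024/3121 F=0 H=0] → run F
t=5: vr[A=1024/1277 B=512/263 C=256/205 E=1024/3121 F=1024/335 H=0] → run H
t=6: vr[A=1024/1277 B=512/263 C=256/205 E=1024/3121 F=1024/335 H=1024/2501] → run E
t=7: vr[A=1024/1277 B=512/263 C=256/205 E=2048/3121 F=1024/335 H=1024/2501] → run H
t=8: vr[A=1024/1277 B=512/263 C=256/205 E=2048/3121 F=1024/335 H=2048/2501] → run E
t=9: vr[A=1024/1277 B=512/263 C=256/205 E=3072/3121 F=1024/335 H=2048/2501] → run A
t=10: vr[A=2048/1277 B=512/263 C=256/205 E=3072/3121 F=1024/335 H=2048/2501] → run H
t=11: vr[A=2048/1277 B=512/263 C=256/205 E=3072/3121 F=1024/335 H=3072/2501] → run E
t=12: vr[A=2048/1277 B=512/263 C=256/205 E=4096/3121 F=1024/335 H=3072/2501] → run H
t=13: vr[A=2048/1277 B=512/263 C=256/205 E=4096/3121 F=1024/335] → run C
t=14: vr[A=2048/1277 B=512/263 C=512/205 E=4096/3121 F=1024/335] → run E
t=15: vr[A=2048/1277 B=512/263 C=512/205 E=5120/3121 F=1024/335] → run A
t=16: vr[A=3072/1277 B=512/263 C=512/205 E=5120/3121 F=1024/335] → run E
t=17: vr[A=3072/1277 B=512/263 C=512/205 E=6144/3121 F=1024/335] → run B
t=18: vr[A=3072/1277 B=1024/263 C=512/205 E=6144/3121 F=1024/335] → run E
t=19: vr[A=3072/1277 B=1024/263 C=512/205 E=7168/3121 F=1024/335] → run E
t=20: vr[A=3072/1277 B=1024/263 C=512/205 F=1024/335] → run A
t=21: vr[A=4096/1277 B=1024/263 C=512/205 F=1024/335] → run C
t=22: vr[A=4096/1277 B=1024/263 C=768/205 F=1024/335] → run F
t=23: vr[A=4096/1277 B=1024/263 C=768/205 F=2048/335] → run A
t=24: vr[A=5120/1277 B=1024/263 C=768/205 F=2048/335] → run C
t=25: vr[A=5120/1277 B=1024/263 C=1024/205 F=2048/335] → run B
t=26: vr[A=5120/1277 C=1024/205 F=2048/335] → run A
t=27: vr[A=6144/1277 C=1024/205 F=2048/335] → run A
t=28: vr[A=7168/1277 C=1024/205 F=2048/335] → run C
t=29: vr[A=7168/1277 C=256/41 F=2048/335] → run A
t=30: vr[C=256/41 F=2048/335] → run F
t=31: vr[C=256/41 F=3072/335] → run C
t=32: vr[C=1536/205 F=3072/335] → run C
t=33: vr[C=1792/205 F=3072/335] → run C
t=34: vr[F=3072/335] → run F
t=35: vr[F=4096/335] → run F
t=36: vr[F=1024/67] → run F
t=37: vr[F=6144/335] → run F
t=38: vr[F=7168/335] → run F
t=39: (idle)
t=40: (idle)
t=41: (idle)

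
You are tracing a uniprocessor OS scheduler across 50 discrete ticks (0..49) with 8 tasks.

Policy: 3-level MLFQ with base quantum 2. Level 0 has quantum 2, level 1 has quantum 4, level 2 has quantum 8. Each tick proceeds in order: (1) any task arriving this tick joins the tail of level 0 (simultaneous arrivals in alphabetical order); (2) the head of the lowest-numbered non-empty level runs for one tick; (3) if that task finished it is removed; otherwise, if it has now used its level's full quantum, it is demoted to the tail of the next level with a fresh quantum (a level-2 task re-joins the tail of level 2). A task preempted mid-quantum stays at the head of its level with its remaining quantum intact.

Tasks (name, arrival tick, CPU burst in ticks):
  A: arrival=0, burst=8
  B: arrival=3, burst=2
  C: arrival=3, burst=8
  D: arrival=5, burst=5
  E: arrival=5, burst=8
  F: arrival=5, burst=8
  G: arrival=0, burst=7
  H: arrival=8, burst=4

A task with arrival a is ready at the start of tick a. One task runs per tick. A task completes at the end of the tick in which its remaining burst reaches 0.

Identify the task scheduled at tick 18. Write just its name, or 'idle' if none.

t=0: L0/L1/L2 = AG/-/- → run A
t=1: L0/L1/L2 = AG/-/- → run A
t=2: L0/L1/L2 = G/A/- → run G
t=3: L0/L1/L2 = GBC/A/- → run G
t=4: L0/L1/L2 = BC/AG/- → run B
t=5: L0/L1/L2 = BCDEF/AG/- → run B
t=6: L0/L1/L2 = CDEF/AG/- → run C
t=7: L0/L1/L2 = CDEF/AG/- → run C
t=8: L0/L1/L2 = DEFH/AGC/- → run D
t=9: L0/L1/L2 = DEFH/AGC/- → run D
t=10: L0/L1/L2 = EFH/AGCD/- → run E
t=11: L0/L1/L2 = EFH/AGCD/- → run E
t=12: L0/L1/L2 = FH/AGCDE/- → run F
t=13: L0/L1/L2 = FH/AGCDE/- → run F
t=14: L0/L1/L2 = H/AGCDEF/- → run H
t=15: L0/L1/L2 = H/AGCDEF/- → run H
t=16: L0/L1/L2 = -/AGCDEFH/- → run A
t=17: L0/L1/L2 = -/AGCDEFH/- → run A
t=18: L0/L1/L2 = -/AGCDEFH/- → run A
t=19: L0/L1/L2 = -/AGCDEFH/- → run A
t=20: L0/L1/L2 = -/GCDEFH/A → run G
t=21: L0/L1/L2 = -/GCDEFH/A → run G
t=22: L0/L1/L2 = -/GCDEFH/A → run G
t=23: L0/L1/L2 = -/GCDEFH/A → run G
t=24: L0/L1/L2 = -/CDEFH/AG → run C
t=25: L0/L1/L2 = -/CDEFH/AG → run C
t=26: L0/L1/L2 = -/CDEFH/AG → run C
t=27: L0/L1/L2 = -/CDEFH/AG → run C
t=28: L0/L1/L2 = -/DEFH/AGC → run D
t=29: L0/L1/L2 = -/DEFH/AGC → run D
t=30: L0/L1/L2 = -/DEFH/AGC → run D
t=31: L0/L1/L2 = -/EFH/AGC → run E
t=32: L0/L1/L2 = -/EFH/AGC → run E
t=33: L0/L1/L2 = -/EFH/AGC → run E
t=34: L0/L1/L2 = -/EFH/AGC → run E
t=35: L0/L1/L2 = -/FH/AGCE → run F
t=36: L0/L1/L2 = -/FH/AGCE → run F
t=37: L0/L1/L2 = -/FH/AGCE → run F
t=38: L0/L1/L2 = -/FH/AGCE → run F
t=39: L0/L1/L2 = -/H/AGCEF → run H
t=40: L0/L1/L2 = -/H/AGCEF → run H
t=41: L0/L1/L2 = -/-/AGCEF → run A
t=42: L0/L1/L2 = -/-/AGCEF → run A
t=43: L0/L1/L2 = -/-/GCEF → run G
t=44: L0/L1/L2 = -/-/CEF → run C
t=45: L0/L1/L2 = -/-/CEF → run C
t=46: L0/L1/L2 = -/-/EF → run E
t=47: L0/L1/L2 = -/-/EF → run E
t=48: L0/L1/L2 = -/-/F → run F
t=49: L0/L1/L2 = -/-/F → run F

running at tick 18 = A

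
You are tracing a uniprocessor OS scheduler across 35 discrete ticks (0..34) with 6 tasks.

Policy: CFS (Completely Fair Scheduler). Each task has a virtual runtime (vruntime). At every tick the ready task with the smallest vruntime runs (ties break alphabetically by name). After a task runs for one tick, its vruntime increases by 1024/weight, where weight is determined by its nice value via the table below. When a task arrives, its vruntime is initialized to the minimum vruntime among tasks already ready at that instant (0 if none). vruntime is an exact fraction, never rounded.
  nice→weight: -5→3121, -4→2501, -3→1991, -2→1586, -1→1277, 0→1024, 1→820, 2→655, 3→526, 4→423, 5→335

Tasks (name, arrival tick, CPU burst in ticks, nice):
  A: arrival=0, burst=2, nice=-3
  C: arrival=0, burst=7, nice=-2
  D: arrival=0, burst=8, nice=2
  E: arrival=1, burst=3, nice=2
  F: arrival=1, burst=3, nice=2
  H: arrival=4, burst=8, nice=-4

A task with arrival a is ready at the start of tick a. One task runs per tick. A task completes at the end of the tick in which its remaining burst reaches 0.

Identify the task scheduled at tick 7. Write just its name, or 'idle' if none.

running at tick 7 = A

t=0: vr[A=0 C=0 D=0] → run A
t=1: vr[A=1024/1991 C=0 D=0 E=0 F=0] → run C
t=2: vr[A=1024/1991 C=512/793 D=0 E=0 F=0] → run D
t=3: vr[A=1024/1991 C=512/793 D=1024/655 E=0 F=0] → run E
t=4: vr[A=1024/1991 C=512/793 D=1024/655 E=1024/655 F=0 H=0] → run F
t=5: vr[A=1024/1991 C=512/793 D=1024/655 E=1024/655 F=1024/655 H=0] → run H
t=6: vr[A=1024/1991 C=512/793 D=1024/655 E=1024/655 F=1024/655 H=1024/2501] → run H
t=7: vr[A=1024/1991 C=512/793 D=1024/655 E=1024/655 F=1024/655 H=2048/2501] → run A
t=8: vr[C=512/793 D=1024/655 E=1024/655 F=1024/655 H=2048/2501] → run C
t=9: vr[C=1024/793 D=1024/655 E=1024/655 F=1024/655 H=2048/2501] → run H
t=10: vr[C=1024/793 D=1024/655 E=1024/655 F=1024/655 H=3072/2501] → run H
t=11: vr[C=1024/793 D=1024/655 E=1024/655 F=1024/655 H=4096/2501] → run C
t=12: vr[C=1536/793 D=1024/655 E=1024/655 F=1024/655 H=4096/2501] → run D
t=13: vr[C=1536/793 D=2048/655 E=1024/655 F=1024/655 H=4096/2501] → run E
t=14: vr[C=1536/793 D=2048/655 E=2048/655 F=1024/655 H=4096/2501] → run F
t=15: vr[C=1536/793 D=2048/655 E=2048/655 F=2048/655 H=4096/2501] → run H
t=16: vr[C=1536/793 D=2048/655 E=2048/655 F=2048/655 H=5120/2501] → run C
t=17: vr[C=2048/793 D=2048/655 E=2048/655 F=2048/655 H=5120/2501] → run H
t=18: vr[C=2048/793 D=2048/655 E=2048/655 F=2048/655 H=6144/2501] → run H
t=19: vr[C=2048/793 D=2048/655 E=2048/655 F=2048/655 H=7168/2501] → run C
t=20: vr[C=2560/793 D=2048/655 E=2048/655 F=2048/655 H=7168/2501] → run H
t=21: vr[C=2560/793 D=2048/655 E=2048/655 F=2048/655] → run D
t=22: vr[C=2560/793 D=3072/655 E=2048/655 F=2048/655] → run E
t=23: vr[C=2560/793 D=3072/655 F=2048/655] → run F
t=24: vr[C=2560/793 D=3072/655] → run C
t=25: vr[C=3072/793 D=3072/655] → run C
t=26: vr[D=3072/655] → run D
t=27: vr[D=4096/655] → run D
t=28: vr[D=1024/131] → run D
t=29: vr[D=6144/655] → run D
t=30: vr[D=7168/655] → run D
t=31: (idle)
t=32: (idle)
t=33: (idle)
t=34: (idle)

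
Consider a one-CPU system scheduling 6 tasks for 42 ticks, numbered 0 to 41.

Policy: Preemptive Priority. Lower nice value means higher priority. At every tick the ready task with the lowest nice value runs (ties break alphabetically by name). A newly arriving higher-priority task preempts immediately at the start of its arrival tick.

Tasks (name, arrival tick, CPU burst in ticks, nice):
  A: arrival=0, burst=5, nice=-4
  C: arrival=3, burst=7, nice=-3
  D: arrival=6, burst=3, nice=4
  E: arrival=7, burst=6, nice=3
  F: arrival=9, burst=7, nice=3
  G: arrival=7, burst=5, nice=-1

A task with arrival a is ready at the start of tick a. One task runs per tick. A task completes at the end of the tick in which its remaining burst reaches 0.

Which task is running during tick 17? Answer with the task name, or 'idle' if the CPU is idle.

running at tick 17 = E

t=0: ready={A} → run A
t=1: ready={A} → run A
t=2: ready={A} → run A
t=3: ready={A,C} → run A
t=4: ready={A,C} → run A
t=5: ready={C} → run C
t=6: ready={C,D} → run C
t=7: ready={C,D,E,G} → run C
t=8: ready={C,D,E,G} → run C
t=9: ready={C,D,E,F,G} → run C
t=10: ready={C,D,E,F,G} → run C
t=11: ready={C,D,E,F,G} → run C
t=12: ready={D,E,F,G} → run G
t=13: ready={D,E,F,G} → run G
t=14: ready={D,E,F,G} → run G
t=15: ready={D,E,F,G} → run G
t=16: ready={D,E,F,G} → run G
t=17: ready={D,E,F} → run E
t=18: ready={D,E,F} → run E
t=19: ready={D,E,F} → run E
t=20: ready={D,E,F} → run E
t=21: ready={D,E,F} → run E
t=22: ready={D,E,F} → run E
t=23: ready={D,F} → run F
t=24: ready={D,F} → run F
t=25: ready={D,F} → run F
t=26: ready={D,F} → run F
t=27: ready={D,F} → run F
t=28: ready={D,F} → run F
t=29: ready={D,F} → run F
t=30: ready={D} → run D
t=31: ready={D} → run D
t=32: ready={D} → run D
t=33: (idle)
t=34: (idle)
t=35: (idle)
t=36: (idle)
t=37: (idle)
t=38: (idle)
t=39: (idle)
t=40: (idle)
t=41: (idle)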